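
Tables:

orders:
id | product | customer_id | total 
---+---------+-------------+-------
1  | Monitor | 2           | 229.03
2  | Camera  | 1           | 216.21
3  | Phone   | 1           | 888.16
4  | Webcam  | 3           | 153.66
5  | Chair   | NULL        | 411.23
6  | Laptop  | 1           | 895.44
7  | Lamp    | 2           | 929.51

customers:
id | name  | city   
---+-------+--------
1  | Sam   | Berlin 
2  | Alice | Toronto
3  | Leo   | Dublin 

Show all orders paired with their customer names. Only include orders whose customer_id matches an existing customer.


INNER JOIN keeps only orders rows whose customer_id matches an id in customers. Walk through each order:
  - order 1 (Monitor): customer_id=2 -> matches Alice
  - order 2 (Camera): customer_id=1 -> matches Sam
  - order 3 (Phone): customer_id=1 -> matches Sam
  - order 4 (Webcam): customer_id=3 -> matches Leo
  - order 5 (Chair): customer_id=NULL, no match -> dropped
  - order 6 (Laptop): customer_id=1 -> matches Sam
  - order 7 (Lamp): customer_id=2 -> matches Alice
So 1 of 7 rows is dropped.

SQL:
SELECT a.product, b.name AS customer
FROM orders a
INNER JOIN customers b ON a.customer_id = b.id

Result:
product | customer
--------+---------
Monitor | Alice   
Camera  | Sam     
Phone   | Sam     
Webcam  | Leo     
Laptop  | Sam     
Lamp    | Alice   


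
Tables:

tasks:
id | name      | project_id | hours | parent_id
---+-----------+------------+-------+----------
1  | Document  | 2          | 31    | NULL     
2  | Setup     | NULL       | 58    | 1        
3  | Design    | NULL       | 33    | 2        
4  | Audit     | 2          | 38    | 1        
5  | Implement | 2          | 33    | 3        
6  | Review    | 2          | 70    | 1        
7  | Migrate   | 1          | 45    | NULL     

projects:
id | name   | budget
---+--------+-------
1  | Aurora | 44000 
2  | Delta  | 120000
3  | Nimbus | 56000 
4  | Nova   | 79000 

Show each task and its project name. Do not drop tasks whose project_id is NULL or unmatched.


LEFT JOIN keeps every row from tasks (the left table); where project_id has no match in projects, the project columns become NULL. Walk through each task:
  - task 1 (Document): project_id=2 -> matches Delta
  - task 2 (Setup): project_id=NULL, no match -> kept with NULL
  - task 3 (Design): project_id=NULL, no match -> kept with NULL
  - task 4 (Audit): project_id=2 -> matches Delta
  - task 5 (Implement): project_id=2 -> matches Delta
  - task 6 (Review): project_id=2 -> matches Delta
  - task 7 (Migrate): project_id=1 -> matches Aurora
All 7 rows appear; 2 have NULL project.

SQL:
SELECT a.name, b.name AS project
FROM tasks a
LEFT JOIN projects b ON a.project_id = b.id

Result:
name      | project
----------+--------
Document  | Delta  
Setup     | NULL   
Design    | NULL   
Audit     | Delta  
Implement | Delta  
Review    | Delta  
Migrate   | Aurora 


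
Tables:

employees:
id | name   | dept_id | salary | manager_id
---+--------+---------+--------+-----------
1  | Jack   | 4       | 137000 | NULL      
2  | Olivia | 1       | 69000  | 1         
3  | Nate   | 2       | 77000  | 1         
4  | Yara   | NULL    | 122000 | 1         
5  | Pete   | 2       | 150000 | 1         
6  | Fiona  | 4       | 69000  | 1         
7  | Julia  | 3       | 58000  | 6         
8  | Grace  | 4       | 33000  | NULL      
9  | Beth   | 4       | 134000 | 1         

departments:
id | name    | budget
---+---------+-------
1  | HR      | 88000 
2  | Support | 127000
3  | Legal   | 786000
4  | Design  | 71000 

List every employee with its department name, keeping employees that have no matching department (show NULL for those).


LEFT JOIN keeps every row from employees (the left table); where dept_id has no match in departments, the department columns become NULL. Walk through each employee:
  - employee 1 (Jack): dept_id=4 -> matches Design
  - employee 2 (Olivia): dept_id=1 -> matches HR
  - employee 3 (Nate): dept_id=2 -> matches Support
  - employee 4 (Yara): dept_id=NULL, no match -> kept with NULL
  - employee 5 (Pete): dept_id=2 -> matches Support
  - employee 6 (Fiona): dept_id=4 -> matches Design
  - employee 7 (Julia): dept_id=3 -> matches Legal
  - employee 8 (Grace): dept_id=4 -> matches Design
  - employee 9 (Beth): dept_id=4 -> matches Design
All 9 rows appear; 1 has NULL department.

SQL:
SELECT a.name, b.name AS department
FROM employees a
LEFT JOIN departments b ON a.dept_id = b.id

Result:
name   | department
-------+-----------
Jack   | Design    
Olivia | HR        
Nate   | Support   
Yara   | NULL      
Pete   | Support   
Fiona  | Design    
Julia  | Legal     
Grace  | Design    
Beth   | Design    


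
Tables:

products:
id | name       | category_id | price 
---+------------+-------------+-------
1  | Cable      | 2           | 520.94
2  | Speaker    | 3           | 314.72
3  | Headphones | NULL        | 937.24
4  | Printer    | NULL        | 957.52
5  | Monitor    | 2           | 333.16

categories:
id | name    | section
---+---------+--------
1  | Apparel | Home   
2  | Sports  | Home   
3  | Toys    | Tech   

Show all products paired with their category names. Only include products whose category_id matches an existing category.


INNER JOIN keeps only products rows whose category_id matches an id in categories. Walk through each product:
  - product 1 (Cable): category_id=2 -> matches Sports
  - product 2 (Speaker): category_id=3 -> matches Toys
  - product 3 (Headphones): category_id=NULL, no match -> dropped
  - product 4 (Printer): category_id=NULL, no match -> dropped
  - product 5 (Monitor): category_id=2 -> matches Sports
So 2 of 5 rows are dropped.

SQL:
SELECT a.name, b.name AS category
FROM products a
INNER JOIN categories b ON a.category_id = b.id

Result:
name    | category
--------+---------
Cable   | Sports  
Speaker | Toys    
Monitor | Sports  


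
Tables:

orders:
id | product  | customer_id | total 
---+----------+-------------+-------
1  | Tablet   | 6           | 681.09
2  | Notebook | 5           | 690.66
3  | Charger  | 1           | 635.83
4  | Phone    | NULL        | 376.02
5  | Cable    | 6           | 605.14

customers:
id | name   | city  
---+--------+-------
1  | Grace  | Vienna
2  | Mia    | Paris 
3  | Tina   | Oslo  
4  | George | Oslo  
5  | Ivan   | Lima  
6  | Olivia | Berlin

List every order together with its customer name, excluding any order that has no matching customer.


INNER JOIN keeps only orders rows whose customer_id matches an id in customers. Walk through each order:
  - order 1 (Tablet): customer_id=6 -> matches Olivia
  - order 2 (Notebook): customer_id=5 -> matches Ivan
  - order 3 (Charger): customer_id=1 -> matches Grace
  - order 4 (Phone): customer_id=NULL, no match -> dropped
  - order 5 (Cable): customer_id=6 -> matches Olivia
So 1 of 5 rows is dropped.

SQL:
SELECT a.product, b.name AS customer
FROM orders a
INNER JOIN customers b ON a.customer_id = b.id

Result:
product  | customer
---------+---------
Tablet   | Olivia  
Notebook | Ivan    
Charger  | Grace   
Cable    | Olivia  


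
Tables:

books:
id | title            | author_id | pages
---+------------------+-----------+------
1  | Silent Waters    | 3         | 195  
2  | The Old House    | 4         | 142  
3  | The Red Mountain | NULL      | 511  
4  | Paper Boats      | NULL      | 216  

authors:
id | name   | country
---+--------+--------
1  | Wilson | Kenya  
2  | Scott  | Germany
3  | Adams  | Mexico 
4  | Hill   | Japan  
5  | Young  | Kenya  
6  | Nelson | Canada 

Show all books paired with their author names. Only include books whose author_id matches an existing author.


INNER JOIN keeps only books rows whose author_id matches an id in authors. Walk through each book:
  - book 1 (Silent Waters): author_id=3 -> matches Adams
  - book 2 (The Old House): author_id=4 -> matches Hill
  - book 3 (The Red Mountain): author_id=NULL, no match -> dropped
  - book 4 (Paper Boats): author_id=NULL, no match -> dropped
So 2 of 4 rows are dropped.

SQL:
SELECT a.title, b.name AS author
FROM books a
INNER JOIN authors b ON a.author_id = b.id

Result:
title         | author
--------------+-------
Silent Waters | Adams 
The Old House | Hill  


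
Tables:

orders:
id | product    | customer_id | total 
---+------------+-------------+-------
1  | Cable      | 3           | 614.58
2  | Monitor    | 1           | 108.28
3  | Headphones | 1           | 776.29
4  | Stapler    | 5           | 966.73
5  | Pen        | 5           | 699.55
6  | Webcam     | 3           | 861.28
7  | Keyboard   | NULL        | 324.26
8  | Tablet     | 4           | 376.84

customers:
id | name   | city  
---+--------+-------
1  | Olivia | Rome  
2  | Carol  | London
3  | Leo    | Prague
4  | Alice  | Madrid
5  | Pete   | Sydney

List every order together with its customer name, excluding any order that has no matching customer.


INNER JOIN keeps only orders rows whose customer_id matches an id in customers. Walk through each order:
  - order 1 (Cable): customer_id=3 -> matches Leo
  - order 2 (Monitor): customer_id=1 -> matches Olivia
  - order 3 (Headphones): customer_id=1 -> matches Olivia
  - order 4 (Stapler): customer_id=5 -> matches Pete
  - order 5 (Pen): customer_id=5 -> matches Pete
  - order 6 (Webcam): customer_id=3 -> matches Leo
  - order 7 (Keyboard): customer_id=NULL, no match -> dropped
  - order 8 (Tablet): customer_id=4 -> matches Alice
So 1 of 8 rows is dropped.

SQL:
SELECT a.product, b.name AS customer
FROM orders a
INNER JOIN customers b ON a.customer_id = b.id

Result:
product    | customer
-----------+---------
Cable      | Leo     
Monitor    | Olivia  
Headphones | Olivia  
Stapler    | Pete    
Pen        | Pete    
Webcam     | Leo     
Tablet     | Alice   


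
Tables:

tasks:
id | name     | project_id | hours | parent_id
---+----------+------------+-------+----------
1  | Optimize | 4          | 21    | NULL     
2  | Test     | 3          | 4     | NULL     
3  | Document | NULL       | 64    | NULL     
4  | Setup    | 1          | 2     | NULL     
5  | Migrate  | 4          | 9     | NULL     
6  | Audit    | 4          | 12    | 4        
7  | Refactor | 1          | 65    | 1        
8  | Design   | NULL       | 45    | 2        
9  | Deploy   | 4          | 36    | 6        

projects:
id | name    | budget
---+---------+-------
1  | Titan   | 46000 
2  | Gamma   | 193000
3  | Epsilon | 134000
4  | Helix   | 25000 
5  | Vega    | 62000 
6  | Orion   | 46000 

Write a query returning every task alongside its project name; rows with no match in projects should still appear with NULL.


LEFT JOIN keeps every row from tasks (the left table); where project_id has no match in projects, the project columns become NULL. Walk through each task:
  - task 1 (Optimize): project_id=4 -> matches Helix
  - task 2 (Test): project_id=3 -> matches Epsilon
  - task 3 (Document): project_id=NULL, no match -> kept with NULL
  - task 4 (Setup): project_id=1 -> matches Titan
  - task 5 (Migrate): project_id=4 -> matches Helix
  - task 6 (Audit): project_id=4 -> matches Helix
  - task 7 (Refactor): project_id=1 -> matches Titan
  - task 8 (Design): project_id=NULL, no match -> kept with NULL
  - task 9 (Deploy): project_id=4 -> matches Helix
All 9 rows appear; 2 have NULL project.

SQL:
SELECT a.name, b.name AS project
FROM tasks a
LEFT JOIN projects b ON a.project_id = b.id

Result:
name     | project
---------+--------
Optimize | Helix  
Test     | Epsilon
Document | NULL   
Setup    | Titan  
Migrate  | Helix  
Audit    | Helix  
Refactor | Titan  
Design   | NULL   
Deploy   | Helix  


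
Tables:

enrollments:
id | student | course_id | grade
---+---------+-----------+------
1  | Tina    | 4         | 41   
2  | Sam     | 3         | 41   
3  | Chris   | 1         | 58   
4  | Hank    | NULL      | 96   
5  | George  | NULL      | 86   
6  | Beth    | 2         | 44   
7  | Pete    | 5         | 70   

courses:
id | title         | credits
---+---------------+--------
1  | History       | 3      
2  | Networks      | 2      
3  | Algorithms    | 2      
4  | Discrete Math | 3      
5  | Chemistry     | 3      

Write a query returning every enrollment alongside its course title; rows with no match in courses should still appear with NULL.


LEFT JOIN keeps every row from enrollments (the left table); where course_id has no match in courses, the course columns become NULL. Walk through each enrollment:
  - enrollment 1 (Tina): course_id=4 -> matches Discrete Math
  - enrollment 2 (Sam): course_id=3 -> matches Algorithms
  - enrollment 3 (Chris): course_id=1 -> matches History
  - enrollment 4 (Hank): course_id=NULL, no match -> kept with NULL
  - enrollment 5 (George): course_id=NULL, no match -> kept with NULL
  - enrollment 6 (Beth): course_id=2 -> matches Networks
  - enrollment 7 (Pete): course_id=5 -> matches Chemistry
All 7 rows appear; 2 have NULL course.

SQL:
SELECT a.student, b.title AS course
FROM enrollments a
LEFT JOIN courses b ON a.course_id = b.id

Result:
student | course       
--------+--------------
Tina    | Discrete Math
Sam     | Algorithms   
Chris   | History      
Hank    | NULL         
George  | NULL         
Beth    | Networks     
Pete    | Chemistry    


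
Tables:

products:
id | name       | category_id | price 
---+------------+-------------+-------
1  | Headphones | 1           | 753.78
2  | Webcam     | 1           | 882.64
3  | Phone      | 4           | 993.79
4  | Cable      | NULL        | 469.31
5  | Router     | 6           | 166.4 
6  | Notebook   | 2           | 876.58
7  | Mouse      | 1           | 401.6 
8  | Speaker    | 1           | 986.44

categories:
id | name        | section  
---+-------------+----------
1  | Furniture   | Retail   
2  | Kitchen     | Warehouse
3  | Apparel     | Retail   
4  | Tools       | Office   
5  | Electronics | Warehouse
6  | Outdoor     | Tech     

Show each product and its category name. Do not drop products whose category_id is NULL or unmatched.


LEFT JOIN keeps every row from products (the left table); where category_id has no match in categories, the category columns become NULL. Walk through each product:
  - product 1 (Headphones): category_id=1 -> matches Furniture
  - product 2 (Webcam): category_id=1 -> matches Furniture
  - product 3 (Phone): category_id=4 -> matches Tools
  - product 4 (Cable): category_id=NULL, no match -> kept with NULL
  - product 5 (Router): category_id=6 -> matches Outdoor
  - product 6 (Notebook): category_id=2 -> matches Kitchen
  - product 7 (Mouse): category_id=1 -> matches Furniture
  - product 8 (Speaker): category_id=1 -> matches Furniture
All 8 rows appear; 1 has NULL category.

SQL:
SELECT a.name, b.name AS category
FROM products a
LEFT JOIN categories b ON a.category_id = b.id

Result:
name       | category 
-----------+----------
Headphones | Furniture
Webcam     | Furniture
Phone      | Tools    
Cable      | NULL     
Router     | Outdoor  
Notebook   | Kitchen  
Mouse      | Furniture
Speaker    | Furniture


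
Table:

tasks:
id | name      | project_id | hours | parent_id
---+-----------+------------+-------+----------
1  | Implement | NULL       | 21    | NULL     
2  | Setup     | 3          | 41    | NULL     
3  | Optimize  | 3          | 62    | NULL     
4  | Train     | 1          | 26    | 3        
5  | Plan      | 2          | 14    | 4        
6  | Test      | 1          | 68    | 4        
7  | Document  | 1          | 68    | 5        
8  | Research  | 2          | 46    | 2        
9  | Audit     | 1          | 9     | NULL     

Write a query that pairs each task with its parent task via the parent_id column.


This is a self-join: tasks is joined to a second copy of itself, matching each row's parent_id to another row's id. Use LEFT JOIN so rows with parent_id=NULL are kept.
  - task 1 (Implement): parent_id=NULL -> NULL
  - task 2 (Setup): parent_id=NULL -> NULL
  - task 3 (Optimize): parent_id=NULL -> NULL
  - task 4 (Train): parent_id=3 -> Optimize
  - task 5 (Plan): parent_id=4 -> Train
  - task 6 (Test): parent_id=4 -> Train
  - task 7 (Document): parent_id=5 -> Plan
  - task 8 (Research): parent_id=2 -> Setup
  - task 9 (Audit): parent_id=NULL -> NULL

SQL:
SELECT a.name AS item, b.name AS parent
FROM tasks a
LEFT JOIN tasks b ON a.parent_id = b.id

Result:
item      | parent  
----------+---------
Implement | NULL    
Setup     | NULL    
Optimize  | NULL    
Train     | Optimize
Plan      | Train   
Test      | Train   
Document  | Plan    
Research  | Setup   
Audit     | NULL    


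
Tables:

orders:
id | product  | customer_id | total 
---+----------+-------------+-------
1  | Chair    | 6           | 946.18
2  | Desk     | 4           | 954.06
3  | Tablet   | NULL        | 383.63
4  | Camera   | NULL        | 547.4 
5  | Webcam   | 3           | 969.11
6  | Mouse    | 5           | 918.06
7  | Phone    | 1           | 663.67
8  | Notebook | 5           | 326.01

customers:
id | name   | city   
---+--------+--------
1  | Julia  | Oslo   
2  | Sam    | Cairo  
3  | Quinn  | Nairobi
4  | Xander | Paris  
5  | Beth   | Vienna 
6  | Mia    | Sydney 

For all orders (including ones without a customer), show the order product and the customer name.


LEFT JOIN keeps every row from orders (the left table); where customer_id has no match in customers, the customer columns become NULL. Walk through each order:
  - order 1 (Chair): customer_id=6 -> matches Mia
  - order 2 (Desk): customer_id=4 -> matches Xander
  - order 3 (Tablet): customer_id=NULL, no match -> kept with NULL
  - order 4 (Camera): customer_id=NULL, no match -> kept with NULL
  - order 5 (Webcam): customer_id=3 -> matches Quinn
  - order 6 (Mouse): customer_id=5 -> matches Beth
  - order 7 (Phone): customer_id=1 -> matches Julia
  - order 8 (Notebook): customer_id=5 -> matches Beth
All 8 rows appear; 2 have NULL customer.

SQL:
SELECT a.product, b.name AS customer
FROM orders a
LEFT JOIN customers b ON a.customer_id = b.id

Result:
product  | customer
---------+---------
Chair    | Mia     
Desk     | Xander  
Tablet   | NULL    
Camera   | NULL    
Webcam   | Quinn   
Mouse    | Beth    
Phone    | Julia   
Notebook | Beth    


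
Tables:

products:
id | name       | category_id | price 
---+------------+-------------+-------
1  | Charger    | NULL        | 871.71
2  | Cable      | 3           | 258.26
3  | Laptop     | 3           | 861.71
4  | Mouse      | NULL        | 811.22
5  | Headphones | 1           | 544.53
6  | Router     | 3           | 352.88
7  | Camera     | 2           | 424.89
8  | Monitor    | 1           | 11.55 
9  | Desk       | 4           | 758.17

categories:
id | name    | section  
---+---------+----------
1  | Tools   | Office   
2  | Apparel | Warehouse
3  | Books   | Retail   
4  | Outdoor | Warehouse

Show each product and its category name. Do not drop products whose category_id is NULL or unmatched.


LEFT JOIN keeps every row from products (the left table); where category_id has no match in categories, the category columns become NULL. Walk through each product:
  - product 1 (Charger): category_id=NULL, no match -> kept with NULL
  - product 2 (Cable): category_id=3 -> matches Books
  - product 3 (Laptop): category_id=3 -> matches Books
  - product 4 (Mouse): category_id=NULL, no match -> kept with NULL
  - product 5 (Headphones): category_id=1 -> matches Tools
  - product 6 (Router): category_id=3 -> matches Books
  - product 7 (Camera): category_id=2 -> matches Apparel
  - product 8 (Monitor): category_id=1 -> matches Tools
  - product 9 (Desk): category_id=4 -> matches Outdoor
All 9 rows appear; 2 have NULL category.

SQL:
SELECT a.name, b.name AS category
FROM products a
LEFT JOIN categories b ON a.category_id = b.id

Result:
name       | category
-----------+---------
Charger    | NULL    
Cable      | Books   
Laptop     | Books   
Mouse      | NULL    
Headphones | Tools   
Router     | Books   
Camera     | Apparel 
Monitor    | Tools   
Desk       | Outdoor 


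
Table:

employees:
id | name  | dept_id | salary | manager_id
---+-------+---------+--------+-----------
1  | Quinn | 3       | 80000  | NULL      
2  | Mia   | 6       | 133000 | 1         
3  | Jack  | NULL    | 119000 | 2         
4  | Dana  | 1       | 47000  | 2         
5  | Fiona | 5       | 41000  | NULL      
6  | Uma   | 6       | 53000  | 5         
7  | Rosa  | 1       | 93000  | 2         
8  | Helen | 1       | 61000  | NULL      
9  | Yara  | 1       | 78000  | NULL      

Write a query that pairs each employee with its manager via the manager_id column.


This is a self-join: employees is joined to a second copy of itself, matching each row's manager_id to another row's id. Use LEFT JOIN so rows with manager_id=NULL are kept.
  - employee 1 (Quinn): manager_id=NULL -> NULL
  - employee 2 (Mia): manager_id=1 -> Quinn
  - employee 3 (Jack): manager_id=2 -> Mia
  - employee 4 (Dana): manager_id=2 -> Mia
  - employee 5 (Fiona): manager_id=NULL -> NULL
  - employee 6 (Uma): manager_id=5 -> Fiona
  - employee 7 (Rosa): manager_id=2 -> Mia
  - employee 8 (Helen): manager_id=NULL -> NULL
  - employee 9 (Yara): manager_id=NULL -> NULL

SQL:
SELECT a.name AS item, b.name AS manager
FROM employees a
LEFT JOIN employees b ON a.manager_id = b.id

Result:
item  | manager
------+--------
Quinn | NULL   
Mia   | Quinn  
Jack  | Mia    
Dana  | Mia    
Fiona | NULL   
Uma   | Fiona  
Rosa  | Mia    
Helen | NULL   
Yara  | NULL   


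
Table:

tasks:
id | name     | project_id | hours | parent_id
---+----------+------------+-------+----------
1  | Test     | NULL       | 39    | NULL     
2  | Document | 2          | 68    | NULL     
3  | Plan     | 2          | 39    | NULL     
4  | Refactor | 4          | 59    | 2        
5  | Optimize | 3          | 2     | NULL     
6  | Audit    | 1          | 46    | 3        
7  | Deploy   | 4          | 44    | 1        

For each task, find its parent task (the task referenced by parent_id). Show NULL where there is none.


This is a self-join: tasks is joined to a second copy of itself, matching each row's parent_id to another row's id. Use LEFT JOIN so rows with parent_id=NULL are kept.
  - task 1 (Test): parent_id=NULL -> NULL
  - task 2 (Document): parent_id=NULL -> NULL
  - task 3 (Plan): parent_id=NULL -> NULL
  - task 4 (Refactor): parent_id=2 -> Document
  - task 5 (Optimize): parent_id=NULL -> NULL
  - task 6 (Audit): parent_id=3 -> Plan
  - task 7 (Deploy): parent_id=1 -> Test

SQL:
SELECT a.name AS item, b.name AS parent
FROM tasks a
LEFT JOIN tasks b ON a.parent_id = b.id

Result:
item     | parent  
---------+---------
Test     | NULL    
Document | NULL    
Plan     | NULL    
Refactor | Document
Optimize | NULL    
Audit    | Plan    
Deploy   | Test    


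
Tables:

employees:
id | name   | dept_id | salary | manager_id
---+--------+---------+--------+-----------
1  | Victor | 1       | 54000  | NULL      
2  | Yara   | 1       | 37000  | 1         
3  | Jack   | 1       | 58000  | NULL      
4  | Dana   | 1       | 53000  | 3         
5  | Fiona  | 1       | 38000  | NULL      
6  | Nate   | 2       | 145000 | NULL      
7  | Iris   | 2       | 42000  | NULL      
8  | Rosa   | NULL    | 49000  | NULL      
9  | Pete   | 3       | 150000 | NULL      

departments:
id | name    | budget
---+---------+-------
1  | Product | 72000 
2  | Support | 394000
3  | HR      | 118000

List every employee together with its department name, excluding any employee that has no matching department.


INNER JOIN keeps only employees rows whose dept_id matches an id in departments. Walk through each employee:
  - employee 1 (Victor): dept_id=1 -> matches Product
  - employee 2 (Yara): dept_id=1 -> matches Product
  - employee 3 (Jack): dept_id=1 -> matches Product
  - employee 4 (Dana): dept_id=1 -> matches Product
  - employee 5 (Fiona): dept_id=1 -> matches Product
  - employee 6 (Nate): dept_id=2 -> matches Support
  - employee 7 (Iris): dept_id=2 -> matches Support
  - employee 8 (Rosa): dept_id=NULL, no match -> dropped
  - employee 9 (Pete): dept_id=3 -> matches HR
So 1 of 9 rows is dropped.

SQL:
SELECT a.name, b.name AS department
FROM employees a
INNER JOIN departments b ON a.dept_id = b.id

Result:
name   | department
-------+-----------
Victor | Product   
Yara   | Product   
Jack   | Product   
Dana   | Product   
Fiona  | Product   
Nate   | Support   
Iris   | Support   
Pete   | HR        


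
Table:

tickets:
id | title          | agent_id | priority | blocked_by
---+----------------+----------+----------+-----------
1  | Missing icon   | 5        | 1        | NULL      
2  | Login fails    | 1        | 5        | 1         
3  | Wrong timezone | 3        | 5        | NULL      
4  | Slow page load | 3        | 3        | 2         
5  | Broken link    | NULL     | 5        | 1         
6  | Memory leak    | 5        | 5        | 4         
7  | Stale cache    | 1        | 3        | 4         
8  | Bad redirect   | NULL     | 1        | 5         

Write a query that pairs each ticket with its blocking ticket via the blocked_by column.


This is a self-join: tickets is joined to a second copy of itself, matching each row's blocked_by to another row's id. Use LEFT JOIN so rows with blocked_by=NULL are kept.
  - ticket 1 (Missing icon): blocked_by=NULL -> NULL
  - ticket 2 (Login fails): blocked_by=1 -> Missing icon
  - ticket 3 (Wrong timezone): blocked_by=NULL -> NULL
  - ticket 4 (Slow page load): blocked_by=2 -> Login fails
  - ticket 5 (Broken link): blocked_by=1 -> Missing icon
  - ticket 6 (Memory leak): blocked_by=4 -> Slow page load
  - ticket 7 (Stale cache): blocked_by=4 -> Slow page load
  - ticket 8 (Bad redirect): blocked_by=5 -> Broken link

SQL:
SELECT a.title AS item, b.title AS blocked_by
FROM tickets a
LEFT JOIN tickets b ON a.blocked_by = b.id

Result:
item           | blocked_by    
---------------+---------------
Missing icon   | NULL          
Login fails    | Missing icon  
Wrong timezone | NULL          
Slow page load | Login fails   
Broken link    | Missing icon  
Memory leak    | Slow page load
Stale cache    | Slow page load
Bad redirect   | Broken link   


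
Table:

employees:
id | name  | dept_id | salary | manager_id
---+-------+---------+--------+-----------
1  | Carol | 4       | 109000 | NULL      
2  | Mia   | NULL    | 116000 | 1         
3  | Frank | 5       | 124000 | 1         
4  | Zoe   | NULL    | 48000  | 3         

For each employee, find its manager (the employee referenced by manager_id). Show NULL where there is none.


This is a self-join: employees is joined to a second copy of itself, matching each row's manager_id to another row's id. Use LEFT JOIN so rows with manager_id=NULL are kept.
  - employee 1 (Carol): manager_id=NULL -> NULL
  - employee 2 (Mia): manager_id=1 -> Carol
  - employee 3 (Frank): manager_id=1 -> Carol
  - employee 4 (Zoe): manager_id=3 -> Frank

SQL:
SELECT a.name AS item, b.name AS manager
FROM employees a
LEFT JOIN employees b ON a.manager_id = b.id

Result:
item  | manager
------+--------
Carol | NULL   
Mia   | Carol  
Frank | Carol  
Zoe   | Frank  


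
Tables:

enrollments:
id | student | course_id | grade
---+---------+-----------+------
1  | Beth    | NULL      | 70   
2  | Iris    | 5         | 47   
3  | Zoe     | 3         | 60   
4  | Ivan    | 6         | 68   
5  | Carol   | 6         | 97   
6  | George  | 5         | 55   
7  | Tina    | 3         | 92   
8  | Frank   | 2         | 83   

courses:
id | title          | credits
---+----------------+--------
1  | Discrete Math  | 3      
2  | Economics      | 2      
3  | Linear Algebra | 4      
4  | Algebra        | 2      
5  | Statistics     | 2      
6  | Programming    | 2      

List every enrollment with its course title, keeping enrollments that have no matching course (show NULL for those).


LEFT JOIN keeps every row from enrollments (the left table); where course_id has no match in courses, the course columns become NULL. Walk through each enrollment:
  - enrollment 1 (Beth): course_id=NULL, no match -> kept with NULL
  - enrollment 2 (Iris): course_id=5 -> matches Statistics
  - enrollment 3 (Zoe): course_id=3 -> matches Linear Algebra
  - enrollment 4 (Ivan): course_id=6 -> matches Programming
  - enrollment 5 (Carol): course_id=6 -> matches Programming
  - enrollment 6 (George): course_id=5 -> matches Statistics
  - enrollment 7 (Tina): course_id=3 -> matches Linear Algebra
  - enrollment 8 (Frank): course_id=2 -> matches Economics
All 8 rows appear; 1 has NULL course.

SQL:
SELECT a.student, b.title AS course
FROM enrollments a
LEFT JOIN courses b ON a.course_id = b.id

Result:
student | course        
--------+---------------
Beth    | NULL          
Iris    | Statistics    
Zoe     | Linear Algebra
Ivan    | Programming   
Carol   | Programming   
George  | Statistics    
Tina    | Linear Algebra
Frank   | Economics     


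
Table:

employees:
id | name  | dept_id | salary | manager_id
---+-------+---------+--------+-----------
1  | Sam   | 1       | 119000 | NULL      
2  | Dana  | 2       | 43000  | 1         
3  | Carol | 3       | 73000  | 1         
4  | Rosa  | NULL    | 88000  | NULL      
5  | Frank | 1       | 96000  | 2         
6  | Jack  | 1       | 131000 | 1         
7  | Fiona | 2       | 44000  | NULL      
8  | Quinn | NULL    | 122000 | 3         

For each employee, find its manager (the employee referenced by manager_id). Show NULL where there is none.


This is a self-join: employees is joined to a second copy of itself, matching each row's manager_id to another row's id. Use LEFT JOIN so rows with manager_id=NULL are kept.
  - employee 1 (Sam): manager_id=NULL -> NULL
  - employee 2 (Dana): manager_id=1 -> Sam
  - employee 3 (Carol): manager_id=1 -> Sam
  - employee 4 (Rosa): manager_id=NULL -> NULL
  - employee 5 (Frank): manager_id=2 -> Dana
  - employee 6 (Jack): manager_id=1 -> Sam
  - employee 7 (Fiona): manager_id=NULL -> NULL
  - employee 8 (Quinn): manager_id=3 -> Carol

SQL:
SELECT a.name AS item, b.name AS manager
FROM employees a
LEFT JOIN employees b ON a.manager_id = b.id

Result:
item  | manager
------+--------
Sam   | NULL   
Dana  | Sam    
Carol | Sam    
Rosa  | NULL   
Frank | Dana   
Jack  | Sam    
Fiona | NULL   
Quinn | Carol  


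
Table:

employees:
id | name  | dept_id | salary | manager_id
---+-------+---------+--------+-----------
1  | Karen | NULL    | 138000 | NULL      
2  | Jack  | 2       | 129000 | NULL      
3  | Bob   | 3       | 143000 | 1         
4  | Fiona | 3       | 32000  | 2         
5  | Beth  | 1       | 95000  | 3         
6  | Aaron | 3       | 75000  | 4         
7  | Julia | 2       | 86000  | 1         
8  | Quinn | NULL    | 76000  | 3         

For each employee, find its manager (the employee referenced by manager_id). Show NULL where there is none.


This is a self-join: employees is joined to a second copy of itself, matching each row's manager_id to another row's id. Use LEFT JOIN so rows with manager_id=NULL are kept.
  - employee 1 (Karen): manager_id=NULL -> NULL
  - employee 2 (Jack): manager_id=NULL -> NULL
  - employee 3 (Bob): manager_id=1 -> Karen
  - employee 4 (Fiona): manager_id=2 -> Jack
  - employee 5 (Beth): manager_id=3 -> Bob
  - employee 6 (Aaron): manager_id=4 -> Fiona
  - employee 7 (Julia): manager_id=1 -> Karen
  - employee 8 (Quinn): manager_id=3 -> Bob

SQL:
SELECT a.name AS item, b.name AS manager
FROM employees a
LEFT JOIN employees b ON a.manager_id = b.id

Result:
item  | manager
------+--------
Karen | NULL   
Jack  | NULL   
Bob   | Karen  
Fiona | Jack   
Beth  | Bob    
Aaron | Fiona  
Julia | Karen  
Quinn | Bob    


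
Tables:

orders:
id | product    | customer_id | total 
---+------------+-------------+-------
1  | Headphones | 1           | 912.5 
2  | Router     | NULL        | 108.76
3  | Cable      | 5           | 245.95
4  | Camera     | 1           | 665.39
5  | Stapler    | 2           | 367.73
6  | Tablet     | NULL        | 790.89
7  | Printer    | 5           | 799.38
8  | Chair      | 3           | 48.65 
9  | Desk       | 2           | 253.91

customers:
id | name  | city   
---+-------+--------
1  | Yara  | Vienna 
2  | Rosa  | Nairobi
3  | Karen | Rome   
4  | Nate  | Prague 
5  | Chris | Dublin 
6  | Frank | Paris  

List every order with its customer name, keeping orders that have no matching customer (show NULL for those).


LEFT JOIN keeps every row from orders (the left table); where customer_id has no match in customers, the customer columns become NULL. Walk through each order:
  - order 1 (Headphones): customer_id=1 -> matches Yara
  - order 2 (Router): customer_id=NULL, no match -> kept with NULL
  - order 3 (Cable): customer_id=5 -> matches Chris
  - order 4 (Camera): customer_id=1 -> matches Yara
  - order 5 (Stapler): customer_id=2 -> matches Rosa
  - order 6 (Tablet): customer_id=NULL, no match -> kept with NULL
  - order 7 (Printer): customer_id=5 -> matches Chris
  - order 8 (Chair): customer_id=3 -> matches Karen
  - order 9 (Desk): customer_id=2 -> matches Rosa
All 9 rows appear; 2 have NULL customer.

SQL:
SELECT a.product, b.name AS customer
FROM orders a
LEFT JOIN customers b ON a.customer_id = b.id

Result:
product    | customer
-----------+---------
Headphones | Yara    
Router     | NULL    
Cable      | Chris   
Camera     | Yara    
Stapler    | Rosa    
Tablet     | NULL    
Printer    | Chris   
Chair      | Karen   
Desk       | Rosa    


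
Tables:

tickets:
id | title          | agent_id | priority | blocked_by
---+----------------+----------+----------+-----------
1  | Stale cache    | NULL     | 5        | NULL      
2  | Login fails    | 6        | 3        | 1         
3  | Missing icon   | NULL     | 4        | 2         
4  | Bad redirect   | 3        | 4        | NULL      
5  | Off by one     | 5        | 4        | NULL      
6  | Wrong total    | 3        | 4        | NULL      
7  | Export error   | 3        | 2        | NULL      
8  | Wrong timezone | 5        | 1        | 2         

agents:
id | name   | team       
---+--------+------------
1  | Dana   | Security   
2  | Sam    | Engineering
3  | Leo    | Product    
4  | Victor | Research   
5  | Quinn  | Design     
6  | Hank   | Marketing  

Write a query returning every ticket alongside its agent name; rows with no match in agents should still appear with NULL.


LEFT JOIN keeps every row from tickets (the left table); where agent_id has no match in agents, the agent columns become NULL. Walk through each ticket:
  - ticket 1 (Stale cache): agent_id=NULL, no match -> kept with NULL
  - ticket 2 (Login fails): agent_id=6 -> matches Hank
  - ticket 3 (Missing icon): agent_id=NULL, no match -> kept with NULL
  - ticket 4 (Bad redirect): agent_id=3 -> matches Leo
  - ticket 5 (Off by one): agent_id=5 -> matches Quinn
  - ticket 6 (Wrong total): agent_id=3 -> matches Leo
  - ticket 7 (Export error): agent_id=3 -> matches Leo
  - ticket 8 (Wrong timezone): agent_id=5 -> matches Quinn
All 8 rows appear; 2 have NULL agent.

SQL:
SELECT a.title, b.name AS agent
FROM tickets a
LEFT JOIN agents b ON a.agent_id = b.id

Result:
title          | agent
---------------+------
Stale cache    | NULL 
Login fails    | Hank 
Missing icon   | NULL 
Bad redirect   | Leo  
Off by one     | Quinn
Wrong total    | Leo  
Export error   | Leo  
Wrong timezone | Quinn


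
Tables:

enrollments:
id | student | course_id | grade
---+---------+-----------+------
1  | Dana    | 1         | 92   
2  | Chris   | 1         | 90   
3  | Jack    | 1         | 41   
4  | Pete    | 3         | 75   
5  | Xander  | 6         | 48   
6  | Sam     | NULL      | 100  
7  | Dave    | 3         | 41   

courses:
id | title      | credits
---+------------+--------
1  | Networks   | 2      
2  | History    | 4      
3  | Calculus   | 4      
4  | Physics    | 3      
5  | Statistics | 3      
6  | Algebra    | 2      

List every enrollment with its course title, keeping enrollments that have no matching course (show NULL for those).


LEFT JOIN keeps every row from enrollments (the left table); where course_id has no match in courses, the course columns become NULL. Walk through each enrollment:
  - enrollment 1 (Dana): course_id=1 -> matches Networks
  - enrollment 2 (Chris): course_id=1 -> matches Networks
  - enrollment 3 (Jack): course_id=1 -> matches Networks
  - enrollment 4 (Pete): course_id=3 -> matches Calculus
  - enrollment 5 (Xander): course_id=6 -> matches Algebra
  - enrollment 6 (Sam): course_id=NULL, no match -> kept with NULL
  - enrollment 7 (Dave): course_id=3 -> matches Calculus
All 7 rows appear; 1 has NULL course.

SQL:
SELECT a.student, b.title AS course
FROM enrollments a
LEFT JOIN courses b ON a.course_id = b.id

Result:
student | course  
--------+---------
Dana    | Networks
Chris   | Networks
Jack    | Networks
Pete    | Calculus
Xander  | Algebra 
Sam     | NULL    
Dave    | Calculus


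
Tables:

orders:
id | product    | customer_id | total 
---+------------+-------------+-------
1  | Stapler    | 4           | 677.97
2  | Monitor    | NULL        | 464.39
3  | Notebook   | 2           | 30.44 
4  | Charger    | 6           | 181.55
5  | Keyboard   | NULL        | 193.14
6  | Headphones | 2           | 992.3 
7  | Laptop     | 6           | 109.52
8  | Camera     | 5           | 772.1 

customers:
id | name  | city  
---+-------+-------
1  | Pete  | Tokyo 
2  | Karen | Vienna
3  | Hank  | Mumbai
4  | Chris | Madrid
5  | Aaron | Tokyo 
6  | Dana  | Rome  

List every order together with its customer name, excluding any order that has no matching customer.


INNER JOIN keeps only orders rows whose customer_id matches an id in customers. Walk through each order:
  - order 1 (Stapler): customer_id=4 -> matches Chris
  - order 2 (Monitor): customer_id=NULL, no match -> dropped
  - order 3 (Notebook): customer_id=2 -> matches Karen
  - order 4 (Charger): customer_id=6 -> matches Dana
  - order 5 (Keyboard): customer_id=NULL, no match -> dropped
  - order 6 (Headphones): customer_id=2 -> matches Karen
  - order 7 (Laptop): customer_id=6 -> matches Dana
  - order 8 (Camera): customer_id=5 -> matches Aaron
So 2 of 8 rows are dropped.

SQL:
SELECT a.product, b.name AS customer
FROM orders a
INNER JOIN customers b ON a.customer_id = b.id

Result:
product    | customer
-----------+---------
Stapler    | Chris   
Notebook   | Karen   
Charger    | Dana    
Headphones | Karen   
Laptop     | Dana    
Camera     | Aaron   


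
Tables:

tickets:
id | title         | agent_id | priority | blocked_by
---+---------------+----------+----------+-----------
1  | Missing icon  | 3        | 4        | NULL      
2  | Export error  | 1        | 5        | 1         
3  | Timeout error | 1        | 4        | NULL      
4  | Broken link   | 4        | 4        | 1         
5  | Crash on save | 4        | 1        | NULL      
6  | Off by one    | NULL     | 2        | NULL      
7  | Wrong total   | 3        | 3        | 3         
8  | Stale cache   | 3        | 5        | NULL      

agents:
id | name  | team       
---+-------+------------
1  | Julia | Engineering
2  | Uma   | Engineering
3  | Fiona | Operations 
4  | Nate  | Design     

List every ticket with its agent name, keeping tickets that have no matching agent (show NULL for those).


LEFT JOIN keeps every row from tickets (the left table); where agent_id has no match in agents, the agent columns become NULL. Walk through each ticket:
  - ticket 1 (Missing icon): agent_id=3 -> matches Fiona
  - ticket 2 (Export error): agent_id=1 -> matches Julia
  - ticket 3 (Timeout error): agent_id=1 -> matches Julia
  - ticket 4 (Broken link): agent_id=4 -> matches Nate
  - ticket 5 (Crash on save): agent_id=4 -> matches Nate
  - ticket 6 (Off by one): agent_id=NULL, no match -> kept with NULL
  - ticket 7 (Wrong total): agent_id=3 -> matches Fiona
  - ticket 8 (Stale cache): agent_id=3 -> matches Fiona
All 8 rows appear; 1 has NULL agent.

SQL:
SELECT a.title, b.name AS agent
FROM tickets a
LEFT JOIN agents b ON a.agent_id = b.id

Result:
title         | agent
--------------+------
Missing icon  | Fiona
Export error  | Julia
Timeout error | Julia
Broken link   | Nate 
Crash on save | Nate 
Off by one    | NULL 
Wrong total   | Fiona
Stale cache   | Fiona


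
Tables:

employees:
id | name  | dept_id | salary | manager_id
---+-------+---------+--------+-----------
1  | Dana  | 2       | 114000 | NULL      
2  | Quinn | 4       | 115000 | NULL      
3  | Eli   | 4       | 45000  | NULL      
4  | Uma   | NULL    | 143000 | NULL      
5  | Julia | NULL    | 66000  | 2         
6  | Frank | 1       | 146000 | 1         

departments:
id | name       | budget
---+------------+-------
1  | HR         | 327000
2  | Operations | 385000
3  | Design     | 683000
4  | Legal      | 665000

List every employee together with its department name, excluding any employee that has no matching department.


INNER JOIN keeps only employees rows whose dept_id matches an id in departments. Walk through each employee:
  - employee 1 (Dana): dept_id=2 -> matches Operations
  - employee 2 (Quinn): dept_id=4 -> matches Legal
  - employee 3 (Eli): dept_id=4 -> matches Legal
  - employee 4 (Uma): dept_id=NULL, no match -> dropped
  - employee 5 (Julia): dept_id=NULL, no match -> dropped
  - employee 6 (Frank): dept_id=1 -> matches HR
So 2 of 6 rows are dropped.

SQL:
SELECT a.name, b.name AS department
FROM employees a
INNER JOIN departments b ON a.dept_id = b.id

Result:
name  | department
------+-----------
Dana  | Operations
Quinn | Legal     
Eli   | Legal     
Frank | HR        
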